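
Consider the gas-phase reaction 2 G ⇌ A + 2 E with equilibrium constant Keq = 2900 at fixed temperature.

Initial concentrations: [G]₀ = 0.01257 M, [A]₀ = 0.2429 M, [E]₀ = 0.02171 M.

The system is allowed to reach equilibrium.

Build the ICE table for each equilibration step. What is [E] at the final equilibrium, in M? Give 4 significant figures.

[E]_eq = 0.03397 M

Q₀ = 0.7246 vs Keq = 2900 ⇒ Q<K, forward
Step 1:
                    G           A           E
  Initial     0.01257      0.2429     0.02171
  Change     -0.01226    0.006128     0.01226
  Equil    3.1475e-04       0.249     0.03397
  solve Keq expr → x = 0.006128; check Q = 2900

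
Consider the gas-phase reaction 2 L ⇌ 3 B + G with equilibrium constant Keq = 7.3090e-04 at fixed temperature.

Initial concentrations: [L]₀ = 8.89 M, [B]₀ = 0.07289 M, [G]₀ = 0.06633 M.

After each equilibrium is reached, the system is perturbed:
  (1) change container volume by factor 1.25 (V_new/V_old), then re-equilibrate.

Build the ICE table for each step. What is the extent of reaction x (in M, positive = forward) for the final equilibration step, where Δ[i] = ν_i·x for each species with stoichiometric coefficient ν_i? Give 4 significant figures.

x = 0.01931 M

Q₀ = 3.2502e-07 vs Keq = 7.3090e-04 ⇒ Q<K, forward
Step 1:
                   L          B          G
  I             8.89    0.07289    0.06633
  C          -0.3534       0.53     0.1767
  E            8.537     0.6029      0.243
  solve Keq expr → x = 0.1767; check Q = 7.3090e-04
Then change container volume by factor 1.25 (V_new/V_old).
Step 2:
                   L          B          G
  I            6.829     0.4823     0.1944
  C         -0.03862    0.05793    0.01931
  E            6.791     0.5403     0.2137
  solve Keq expr → x = 0.01931; check Q = 7.3090e-04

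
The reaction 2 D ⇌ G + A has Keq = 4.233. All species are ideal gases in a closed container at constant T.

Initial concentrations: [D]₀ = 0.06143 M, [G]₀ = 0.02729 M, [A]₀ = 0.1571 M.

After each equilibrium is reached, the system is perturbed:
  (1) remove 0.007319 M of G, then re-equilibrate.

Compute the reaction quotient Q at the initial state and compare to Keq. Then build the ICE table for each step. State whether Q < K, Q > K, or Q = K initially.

Q₀ = 1.136; Q < K (proceeds forward)

Q₀ = 1.136 vs Keq = 4.233 ⇒ Q<K, forward
Step 1:
                   D          G          A
  Initial    0.06143    0.02729     0.1571
  Change    -0.02233    0.01117    0.01117
  Equil       0.0391    0.03846     0.1683
  solve Keq expr → x = 0.01117; check Q = 4.233
Then remove 0.007319 M of G.
Step 2:
                   D          G          A
  Initial     0.0391    0.03114     0.1683
  Change   -0.002939    0.00147    0.00147
  Equil      0.03616    0.03261     0.1697
  solve Keq expr → x = 0.00147; check Q = 4.233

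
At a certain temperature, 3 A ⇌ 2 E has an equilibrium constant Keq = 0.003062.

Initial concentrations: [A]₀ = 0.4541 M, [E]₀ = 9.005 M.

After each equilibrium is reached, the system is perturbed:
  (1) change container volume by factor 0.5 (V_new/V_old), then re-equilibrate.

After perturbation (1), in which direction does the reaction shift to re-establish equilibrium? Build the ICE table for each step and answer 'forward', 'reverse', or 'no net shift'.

Q₀ = 866 vs Keq = 0.003062 ⇒ Q>K, reverse
Step 1:
                   A          E
  Initial     0.4541      9.005
  Change        10.5     -6.999
  Equil        10.95      2.006
  solve Keq expr → x = -3.5; check Q = 0.003062
Then change container volume by factor 0.5 (V_new/V_old).
Step 2:
                   A          E
  Initial      21.91      4.012
  Change      -1.586      1.057
  Equil        20.32      5.069
  solve Keq expr → x = 0.5285; check Q = 0.003062

Direction: forward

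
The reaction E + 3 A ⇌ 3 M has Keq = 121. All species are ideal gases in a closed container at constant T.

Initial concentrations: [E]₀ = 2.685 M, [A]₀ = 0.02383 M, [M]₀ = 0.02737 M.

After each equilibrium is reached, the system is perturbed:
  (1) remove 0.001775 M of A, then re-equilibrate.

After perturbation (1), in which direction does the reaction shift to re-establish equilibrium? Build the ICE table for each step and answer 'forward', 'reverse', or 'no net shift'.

Direction: reverse

Q₀ = 0.5643 vs Keq = 121 ⇒ Q<K, forward
Step 1:
                    E           A           M
  init          2.685     0.02383     0.02737
  Δ         -0.005775    -0.01732     0.01732
  eq            2.679    0.006506     0.04469
  solve Keq expr → x = 0.005775; check Q = 121
Then remove 0.001775 M of A.
Step 2:
                    E           A           M
  init          2.679    0.004731     0.04469
  Δ        5.1637e-04    0.001549   -0.001549
  eq             2.68     0.00628     0.04314
  solve Keq expr → x = -5.1637e-04; check Q = 121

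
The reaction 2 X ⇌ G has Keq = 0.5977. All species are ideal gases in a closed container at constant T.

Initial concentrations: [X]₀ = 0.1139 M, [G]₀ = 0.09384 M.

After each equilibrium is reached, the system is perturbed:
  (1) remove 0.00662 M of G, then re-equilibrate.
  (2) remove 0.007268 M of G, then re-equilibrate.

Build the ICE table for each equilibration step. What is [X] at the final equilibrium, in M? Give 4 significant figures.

[X]_eq = 0.2173 M

Q₀ = 7.233 vs Keq = 0.5977 ⇒ Q>K, reverse
Step 1:
                    X           G
  Initial      0.1139     0.09384
  Change       0.1215    -0.06073
  Equil        0.2354     0.03311
  solve Keq expr → x = -0.06073; check Q = 0.5977
Then remove 0.00662 M of G.
Step 2:
                    X           G
  Initial      0.2354     0.02649
  Change    -0.008528    0.004264
  Equil        0.2268     0.03075
  solve Keq expr → x = 0.004264; check Q = 0.5977
Then remove 0.007268 M of G.
Step 3:
                    X           G
  Initial      0.2268     0.02349
  Change    -0.009495    0.004747
  Equil        0.2173     0.02823
  solve Keq expr → x = 0.004747; check Q = 0.5977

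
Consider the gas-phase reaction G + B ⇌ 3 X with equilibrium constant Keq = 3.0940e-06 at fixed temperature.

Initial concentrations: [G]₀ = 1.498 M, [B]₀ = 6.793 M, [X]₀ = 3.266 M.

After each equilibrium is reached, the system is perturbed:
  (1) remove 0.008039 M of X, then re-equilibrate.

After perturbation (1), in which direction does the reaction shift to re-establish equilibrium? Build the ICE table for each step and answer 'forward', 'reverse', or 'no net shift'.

Direction: forward

Q₀ = 3.424 vs Keq = 3.0940e-06 ⇒ Q>K, reverse
Step 1:
                    G           B           X
  I             1.498       6.793       3.266
  C             1.075       1.075      -3.226
  E             2.573       7.868     0.03972
  solve Keq expr → x = -1.075; check Q = 3.0940e-06
Then remove 0.008039 M of X.
Step 2:
                    G           B           X
  I             2.573       7.868     0.03168
  C         -0.002674   -0.002674    0.008021
  E             2.571       7.866      0.0397
  solve Keq expr → x = 0.002674; check Q = 3.0940e-06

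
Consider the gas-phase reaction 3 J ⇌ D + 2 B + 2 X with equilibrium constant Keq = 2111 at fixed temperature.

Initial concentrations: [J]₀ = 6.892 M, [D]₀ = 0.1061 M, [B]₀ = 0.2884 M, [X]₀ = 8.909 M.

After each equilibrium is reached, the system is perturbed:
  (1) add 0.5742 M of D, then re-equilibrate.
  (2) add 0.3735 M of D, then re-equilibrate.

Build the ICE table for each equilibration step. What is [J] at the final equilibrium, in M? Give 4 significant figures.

Q₀ = 0.00214 vs Keq = 2111 ⇒ Q<K, forward
Step 1:
                    J           D           B           X
  I             6.892      0.1061      0.2884       8.909
  C            -5.561       1.854       3.707       3.707
  E             1.331        1.96       3.996       12.62
  solve Keq expr → x = 1.854; check Q = 2111
Then add 0.5742 M of D.
Step 2:
                    J           D           B           X
  I             1.331       2.534       3.996       12.62
  C           0.09335    -0.03112    -0.06223    -0.06223
  E             1.425       2.503       3.933       12.55
  solve Keq expr → x = -0.03112; check Q = 2111
Then add 0.3735 M of D.
Step 3:
                    J           D           B           X
  I             1.425       2.876       3.933       12.55
  C           0.05287    -0.01762    -0.03525    -0.03525
  E             1.477       2.859       3.898       12.52
  solve Keq expr → x = -0.01762; check Q = 2111

[J]_eq = 1.477 M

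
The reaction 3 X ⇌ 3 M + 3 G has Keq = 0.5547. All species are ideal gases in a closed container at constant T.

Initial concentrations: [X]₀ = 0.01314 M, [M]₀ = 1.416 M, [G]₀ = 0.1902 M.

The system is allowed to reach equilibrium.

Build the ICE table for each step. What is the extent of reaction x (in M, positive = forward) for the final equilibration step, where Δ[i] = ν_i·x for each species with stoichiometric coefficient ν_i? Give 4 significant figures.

x = -0.03721 M

Q₀ = 8611 vs Keq = 0.5547 ⇒ Q>K, reverse
Step 1:
                   X          M          G
  I          0.01314      1.416     0.1902
  C           0.1116    -0.1116    -0.1116
  E           0.1248      1.304    0.07858
  solve Keq expr → x = -0.03721; check Q = 0.5547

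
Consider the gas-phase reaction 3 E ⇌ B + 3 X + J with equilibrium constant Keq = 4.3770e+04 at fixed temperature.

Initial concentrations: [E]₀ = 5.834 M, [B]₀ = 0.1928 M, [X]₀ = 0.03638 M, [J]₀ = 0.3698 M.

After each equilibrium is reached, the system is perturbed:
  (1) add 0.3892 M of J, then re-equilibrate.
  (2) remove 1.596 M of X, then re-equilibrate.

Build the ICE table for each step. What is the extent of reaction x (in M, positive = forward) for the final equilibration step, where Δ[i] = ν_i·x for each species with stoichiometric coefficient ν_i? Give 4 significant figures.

Q₀ = 1.7289e-08 vs Keq = 4.3770e+04 ⇒ Q<K, forward
Step 1:
                  E         B         X         J
  init        5.834    0.1928   0.03638    0.3698
  Δ           -5.57     1.857      5.57     1.857
  eq         0.2639      2.05     5.607     2.227
  solve Keq expr → x = 1.857; check Q = 4.3770e+04
Then add 0.3892 M of J.
Step 2:
                  E         B         X         J
  init       0.2639      2.05     5.607     2.616
  Δ         0.01352 -0.004507  -0.01352 -0.004507
  eq         0.2774     2.045     5.593     2.611
  solve Keq expr → x = -0.004507; check Q = 4.3770e+04
Then remove 1.596 M of X.
Step 3:
                  E         B         X         J
  init       0.2774     2.045     3.997     2.611
  Δ        -0.07404   0.02468   0.07404   0.02468
  eq         0.2034      2.07     4.071     2.636
  solve Keq expr → x = 0.02468; check Q = 4.3770e+04

x = 0.02468 M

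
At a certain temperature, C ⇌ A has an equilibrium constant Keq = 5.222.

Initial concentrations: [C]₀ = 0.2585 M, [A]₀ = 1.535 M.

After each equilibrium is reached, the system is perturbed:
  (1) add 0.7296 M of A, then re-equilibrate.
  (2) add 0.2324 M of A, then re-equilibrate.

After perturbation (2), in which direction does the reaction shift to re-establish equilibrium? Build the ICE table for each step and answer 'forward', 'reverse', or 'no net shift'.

Q₀ = 5.938 vs Keq = 5.222 ⇒ Q>K, reverse
Step 1:
                  C         A
  init       0.2585     1.535
  Δ         0.02975  -0.02975
  eq         0.2883     1.505
  solve Keq expr → x = -0.02975; check Q = 5.222
Then add 0.7296 M of A.
Step 2:
                  C         A
  init       0.2883     2.235
  Δ          0.1173   -0.1173
  eq         0.4055     2.118
  solve Keq expr → x = -0.1173; check Q = 5.222
Then add 0.2324 M of A.
Step 3:
                  C         A
  init       0.4055      2.35
  Δ         0.03735  -0.03735
  eq         0.4429     2.313
  solve Keq expr → x = -0.03735; check Q = 5.222

Direction: reverse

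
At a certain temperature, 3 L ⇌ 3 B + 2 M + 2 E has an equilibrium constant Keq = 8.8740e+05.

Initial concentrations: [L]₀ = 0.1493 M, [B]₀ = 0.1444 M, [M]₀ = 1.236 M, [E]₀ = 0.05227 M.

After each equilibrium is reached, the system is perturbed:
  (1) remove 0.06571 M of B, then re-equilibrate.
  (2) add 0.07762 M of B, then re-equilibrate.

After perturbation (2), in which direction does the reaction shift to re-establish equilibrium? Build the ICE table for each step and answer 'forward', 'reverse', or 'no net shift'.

Q₀ = 0.003776 vs Keq = 8.8740e+05 ⇒ Q<K, forward
Step 1:
                    L           B           M           E
  I            0.1493      0.1444       1.236     0.05227
  C           -0.1483      0.1483     0.09884     0.09884
  E          0.001047      0.2927       1.335      0.1511
  solve Keq expr → x = 0.04942; check Q = 8.8740e+05
Then remove 0.06571 M of B.
Step 2:
                    L           B           M           E
  I          0.001047      0.2269       1.335      0.1511
  C       -2.3372e-04  2.3372e-04  1.5581e-04  1.5581e-04
  E        8.1369e-04      0.2272       1.335      0.1513
  solve Keq expr → x = 7.7906e-05; check Q = 8.8740e+05
Then add 0.07762 M of B.
Step 3:
                    L           B           M           E
  I        8.1369e-04      0.3048       1.335      0.1513
  C        2.7604e-04 -2.7604e-04 -1.8403e-04 -1.8403e-04
  E           0.00109      0.3045       1.335      0.1511
  solve Keq expr → x = -9.2014e-05; check Q = 8.8740e+05

Direction: reverse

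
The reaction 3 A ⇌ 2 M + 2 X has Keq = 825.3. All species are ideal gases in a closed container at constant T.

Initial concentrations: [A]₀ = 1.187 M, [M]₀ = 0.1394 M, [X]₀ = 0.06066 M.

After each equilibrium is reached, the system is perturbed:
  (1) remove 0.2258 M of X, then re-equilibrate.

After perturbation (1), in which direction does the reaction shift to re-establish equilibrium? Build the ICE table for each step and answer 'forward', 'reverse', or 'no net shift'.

Direction: forward

Q₀ = 4.2754e-05 vs Keq = 825.3 ⇒ Q<K, forward
Step 1:
                  A         M         X
  I           1.187    0.1394   0.06066
  C          -1.103    0.7355    0.7355
  E         0.08377    0.8749    0.7961
  solve Keq expr → x = 0.3677; check Q = 825.3
Then remove 0.2258 M of X.
Step 2:
                  A         M         X
  I         0.08377    0.8749    0.5703
  C        -0.01537   0.01025   0.01025
  E          0.0684    0.8851    0.5806
  solve Keq expr → x = 0.005124; check Q = 825.3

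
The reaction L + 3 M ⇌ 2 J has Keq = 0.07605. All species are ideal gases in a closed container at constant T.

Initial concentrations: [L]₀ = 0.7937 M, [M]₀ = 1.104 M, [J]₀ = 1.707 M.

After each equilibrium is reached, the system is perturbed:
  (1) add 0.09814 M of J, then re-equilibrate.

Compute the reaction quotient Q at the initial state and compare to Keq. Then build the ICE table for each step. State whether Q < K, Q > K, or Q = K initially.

Q₀ = 2.728; Q > K (proceeds reverse)

Q₀ = 2.728 vs Keq = 0.07605 ⇒ Q>K, reverse
Step 1:
                    L           M           J
  init         0.7937       1.104       1.707
  Δ             0.367       1.101     -0.7341
  eq            1.161       2.205      0.9729
  solve Keq expr → x = -0.367; check Q = 0.07605
Then add 0.09814 M of J.
Step 2:
                    L           M           J
  init          1.161       2.205       1.071
  Δ           0.02212     0.06637    -0.04424
  eq            1.183       2.272       1.027
  solve Keq expr → x = -0.02212; check Q = 0.07605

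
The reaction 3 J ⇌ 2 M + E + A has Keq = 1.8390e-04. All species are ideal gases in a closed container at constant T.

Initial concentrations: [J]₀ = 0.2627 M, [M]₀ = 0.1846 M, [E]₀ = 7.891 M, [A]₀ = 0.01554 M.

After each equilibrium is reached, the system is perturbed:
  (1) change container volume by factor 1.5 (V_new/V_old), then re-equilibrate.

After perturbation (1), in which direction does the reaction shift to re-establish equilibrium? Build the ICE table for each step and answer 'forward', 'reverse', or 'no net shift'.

Direction: forward

Q₀ = 0.2305 vs Keq = 1.8390e-04 ⇒ Q>K, reverse
Step 1:
                  J         M         E         A
  init       0.2627    0.1846     7.891   0.01554
  Δ         0.04653  -0.03102  -0.01551  -0.01551
  eq         0.3092    0.1536     7.875 2.9275e-05
  solve Keq expr → x = -0.01551; check Q = 1.8390e-04
Then change container volume by factor 1.5 (V_new/V_old).
Step 2:
                  J         M         E         A
  init       0.2062    0.1024      5.25 1.9517e-05
  Δ       -2.9204e-05 1.9469e-05 9.7347e-06 9.7347e-06
  eq         0.2061    0.1024      5.25 2.9251e-05
  solve Keq expr → x = 9.7347e-06; check Q = 1.8390e-04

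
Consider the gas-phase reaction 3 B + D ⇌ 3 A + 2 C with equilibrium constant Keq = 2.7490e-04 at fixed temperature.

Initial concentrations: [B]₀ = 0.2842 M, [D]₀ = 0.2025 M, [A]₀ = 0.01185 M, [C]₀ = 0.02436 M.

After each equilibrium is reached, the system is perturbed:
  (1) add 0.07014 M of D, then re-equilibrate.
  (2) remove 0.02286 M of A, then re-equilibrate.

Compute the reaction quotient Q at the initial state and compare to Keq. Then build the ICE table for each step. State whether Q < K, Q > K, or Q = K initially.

Q₀ = 2.1243e-07 vs Keq = 2.7490e-04 ⇒ Q<K, forward
Step 1:
                  B         D         A         C
  I          0.2842    0.2025   0.01185   0.02436
  C        -0.04791  -0.01597   0.04791   0.03194
  E          0.2363    0.1865   0.05976    0.0563
  solve Keq expr → x = 0.01597; check Q = 2.7490e-04
Then add 0.07014 M of D.
Step 2:
                  B         D         A         C
  I          0.2363    0.2567   0.05976    0.0563
  C       -0.003713 -0.001238  0.003713  0.002475
  E          0.2326    0.2554   0.06347   0.05878
  solve Keq expr → x = 0.001238; check Q = 2.7490e-04
Then remove 0.02286 M of A.
Step 3:
                  B         D         A         C
  I          0.2326    0.2554   0.04061   0.05878
  C        -0.01346 -0.004487   0.01346  0.008974
  E          0.2191    0.2509   0.05407   0.06775
  solve Keq expr → x = 0.004487; check Q = 2.7490e-04

Q₀ = 2.1243e-07; Q < K (proceeds forward)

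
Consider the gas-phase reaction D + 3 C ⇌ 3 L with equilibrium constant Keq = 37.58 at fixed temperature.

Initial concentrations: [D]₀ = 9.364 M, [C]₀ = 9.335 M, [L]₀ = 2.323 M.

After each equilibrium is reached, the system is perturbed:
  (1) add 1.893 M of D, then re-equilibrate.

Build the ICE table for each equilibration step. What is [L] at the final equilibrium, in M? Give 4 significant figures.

Q₀ = 0.001646 vs Keq = 37.58 ⇒ Q<K, forward
Step 1:
                    D           C           L
  Initial       9.364       9.335       2.323
  Change       -2.582      -7.747       7.747
  Equil         6.782       1.588       10.07
  solve Keq expr → x = 2.582; check Q = 37.58
Then add 1.893 M of D.
Step 2:
                    D           C           L
  Initial       8.675       1.588       10.07
  Change     -0.03582     -0.1075      0.1075
  Equil         8.639       1.481       10.18
  solve Keq expr → x = 0.03582; check Q = 37.58

[L]_eq = 10.18 M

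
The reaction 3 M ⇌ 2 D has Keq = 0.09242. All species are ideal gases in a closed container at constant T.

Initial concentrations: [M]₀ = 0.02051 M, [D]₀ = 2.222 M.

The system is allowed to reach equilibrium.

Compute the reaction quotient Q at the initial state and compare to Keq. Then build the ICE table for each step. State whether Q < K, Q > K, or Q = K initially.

Q₀ = 5.7226e+05 vs Keq = 0.09242 ⇒ Q>K, reverse
Step 1:
                   M          D
  I          0.02051      2.222
  C            2.012     -1.341
  E            2.032     0.8808
  solve Keq expr → x = -0.6706; check Q = 0.09242

Q₀ = 5.7226e+05; Q > K (proceeds reverse)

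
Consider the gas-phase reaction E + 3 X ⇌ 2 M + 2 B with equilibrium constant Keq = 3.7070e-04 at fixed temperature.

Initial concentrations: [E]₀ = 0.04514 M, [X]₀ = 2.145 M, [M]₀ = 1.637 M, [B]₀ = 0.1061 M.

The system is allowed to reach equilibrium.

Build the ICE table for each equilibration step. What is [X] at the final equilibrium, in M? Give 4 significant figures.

Q₀ = 0.06771 vs Keq = 3.7070e-04 ⇒ Q>K, reverse
Step 1:
                   E          X          M          B
  Initial    0.04514      2.145      1.637     0.1061
  Change     0.04653     0.1396   -0.09306   -0.09306
  Equil      0.09167      2.285      1.544    0.01304
  solve Keq expr → x = -0.04653; check Q = 3.7070e-04

[X]_eq = 2.285 M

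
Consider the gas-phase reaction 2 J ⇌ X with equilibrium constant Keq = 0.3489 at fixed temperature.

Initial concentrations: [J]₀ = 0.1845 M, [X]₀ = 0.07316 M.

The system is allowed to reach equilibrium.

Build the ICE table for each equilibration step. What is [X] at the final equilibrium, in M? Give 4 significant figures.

[X]_eq = 0.02681 M

Q₀ = 2.149 vs Keq = 0.3489 ⇒ Q>K, reverse
Step 1:
                  J         X
  Initial    0.1845   0.07316
  Change     0.0927  -0.04635
  Equil      0.2772   0.02681
  solve Keq expr → x = -0.04635; check Q = 0.3489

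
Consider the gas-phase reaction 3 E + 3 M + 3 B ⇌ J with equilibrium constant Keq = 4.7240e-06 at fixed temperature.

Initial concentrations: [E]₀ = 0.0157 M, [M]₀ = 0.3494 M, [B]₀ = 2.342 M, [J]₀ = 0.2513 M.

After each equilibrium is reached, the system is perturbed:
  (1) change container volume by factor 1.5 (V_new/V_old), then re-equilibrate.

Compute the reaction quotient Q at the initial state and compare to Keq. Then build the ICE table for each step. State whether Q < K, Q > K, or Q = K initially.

Q₀ = 1.1851e+05; Q > K (proceeds reverse)

Q₀ = 1.1851e+05 vs Keq = 4.7240e-06 ⇒ Q>K, reverse
Step 1:
                    E           M           B           J
  init         0.0157      0.3494       2.342      0.2513
  Δ            0.7536      0.7536      0.7536     -0.2512
  eq           0.7693       1.103       3.096  8.5645e-05
  solve Keq expr → x = -0.2512; check Q = 4.7240e-06
Then change container volume by factor 1.5 (V_new/V_old).
Step 2:
                    E           M           B           J
  init         0.5129      0.7354       2.064  5.7096e-05
  Δ        1.6459e-04  1.6459e-04  1.6459e-04 -5.4864e-05
  eq           0.5131      0.7355       2.064  2.2320e-06
  solve Keq expr → x = -5.4864e-05; check Q = 4.7240e-06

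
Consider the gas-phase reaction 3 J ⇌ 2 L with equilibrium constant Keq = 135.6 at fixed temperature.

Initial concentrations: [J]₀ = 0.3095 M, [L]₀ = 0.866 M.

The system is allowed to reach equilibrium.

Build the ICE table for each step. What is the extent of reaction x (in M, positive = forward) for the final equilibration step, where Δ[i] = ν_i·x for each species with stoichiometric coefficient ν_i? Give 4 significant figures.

Q₀ = 25.3 vs Keq = 135.6 ⇒ Q<K, forward
Step 1:
                    J           L
  I            0.3095       0.866
  C           -0.1218     0.08118
  E            0.1877      0.9472
  solve Keq expr → x = 0.04059; check Q = 135.6

x = 0.04059 M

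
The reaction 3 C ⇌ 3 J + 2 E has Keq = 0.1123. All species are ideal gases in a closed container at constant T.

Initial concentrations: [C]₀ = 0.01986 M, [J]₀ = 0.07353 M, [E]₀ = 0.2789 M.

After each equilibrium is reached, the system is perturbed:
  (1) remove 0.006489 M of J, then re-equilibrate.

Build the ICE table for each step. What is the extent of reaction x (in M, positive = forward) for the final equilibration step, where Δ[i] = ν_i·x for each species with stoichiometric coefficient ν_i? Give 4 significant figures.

x = 9.6018e-04 M

Q₀ = 3.948 vs Keq = 0.1123 ⇒ Q>K, reverse
Step 1:
                   C          J          E
  init       0.01986    0.07353     0.2789
  Δ           0.0231    -0.0231    -0.0154
  eq         0.04296    0.05043     0.2635
  solve Keq expr → x = -0.0077; check Q = 0.1123
Then remove 0.006489 M of J.
Step 2:
                   C          J          E
  init       0.04296    0.04394     0.2635
  Δ        -0.002881   0.002881    0.00192
  eq         0.04008    0.04682     0.2654
  solve Keq expr → x = 9.6018e-04; check Q = 0.1123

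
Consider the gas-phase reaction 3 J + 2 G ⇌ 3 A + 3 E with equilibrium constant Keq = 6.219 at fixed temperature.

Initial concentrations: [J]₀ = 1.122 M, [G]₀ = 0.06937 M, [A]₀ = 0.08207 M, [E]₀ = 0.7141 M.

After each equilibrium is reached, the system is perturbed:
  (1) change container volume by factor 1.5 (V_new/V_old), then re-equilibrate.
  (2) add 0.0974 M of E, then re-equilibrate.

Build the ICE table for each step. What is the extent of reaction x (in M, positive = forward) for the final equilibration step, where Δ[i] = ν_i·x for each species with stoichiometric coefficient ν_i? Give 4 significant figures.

x = -0.001046 M

Q₀ = 0.02961 vs Keq = 6.219 ⇒ Q<K, forward
Step 1:
                  J         G         A         E
  init        1.122   0.06937   0.08207    0.7141
  Δ        -0.07845   -0.0523   0.07845   0.07845
  eq          1.044   0.01707    0.1605    0.7926
  solve Keq expr → x = 0.02615; check Q = 6.219
Then change container volume by factor 1.5 (V_new/V_old).
Step 2:
                  J         G         A         E
  init       0.6957   0.01138     0.107    0.5284
  Δ       -0.002468 -0.001646  0.002468  0.002468
  eq         0.6932  0.009734    0.1095    0.5308
  solve Keq expr → x = 8.2281e-04; check Q = 6.219
Then add 0.0974 M of E.
Step 3:
                  J         G         A         E
  init       0.6932  0.009734    0.1095    0.6282
  Δ        0.003139  0.002093 -0.003139 -0.003139
  eq         0.6964   0.01183    0.1063    0.6251
  solve Keq expr → x = -0.001046; check Q = 6.219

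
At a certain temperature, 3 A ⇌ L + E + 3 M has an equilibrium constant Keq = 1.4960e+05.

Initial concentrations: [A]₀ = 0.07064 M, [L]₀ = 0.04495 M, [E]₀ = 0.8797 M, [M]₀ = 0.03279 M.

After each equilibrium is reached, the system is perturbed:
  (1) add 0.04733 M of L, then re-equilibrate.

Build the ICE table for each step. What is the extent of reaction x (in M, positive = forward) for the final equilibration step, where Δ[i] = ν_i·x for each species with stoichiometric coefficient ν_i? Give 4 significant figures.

x = -4.8405e-05 M

Q₀ = 0.003955 vs Keq = 1.4960e+05 ⇒ Q<K, forward
Step 1:
                   A          L          E          M
  init       0.07064    0.04495     0.8797    0.03279
  Δ         -0.06988    0.02329    0.02329    0.06988
  eq      7.6389e-04    0.06824      0.903     0.1027
  solve Keq expr → x = 0.02329; check Q = 1.4960e+05
Then add 0.04733 M of L.
Step 2:
                   A          L          E          M
  init    7.6389e-04     0.1156      0.903     0.1027
  Δ       1.4522e-04 -4.8405e-05 -4.8405e-05 -1.4522e-04
  eq      9.0910e-04     0.1155     0.9029     0.1025
  solve Keq expr → x = -4.8405e-05; check Q = 1.4960e+05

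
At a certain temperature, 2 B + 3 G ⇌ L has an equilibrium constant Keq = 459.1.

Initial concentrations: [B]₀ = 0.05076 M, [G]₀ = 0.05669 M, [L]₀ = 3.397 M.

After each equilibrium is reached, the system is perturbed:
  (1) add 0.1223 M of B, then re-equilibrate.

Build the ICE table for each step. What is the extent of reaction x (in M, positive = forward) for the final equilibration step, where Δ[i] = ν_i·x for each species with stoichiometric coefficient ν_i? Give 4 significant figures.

x = 0.02081 M

Q₀ = 7.2366e+06 vs Keq = 459.1 ⇒ Q>K, reverse
Step 1:
                   B          G          L
  I          0.05076    0.05669      3.397
  C           0.2488     0.3732    -0.1244
  E           0.2996     0.4299      3.273
  solve Keq expr → x = -0.1244; check Q = 459.1
Then add 0.1223 M of B.
Step 2:
                   B          G          L
  I           0.4219     0.4299      3.273
  C         -0.04161   -0.06242    0.02081
  E           0.3802     0.3675      3.293
  solve Keq expr → x = 0.02081; check Q = 459.1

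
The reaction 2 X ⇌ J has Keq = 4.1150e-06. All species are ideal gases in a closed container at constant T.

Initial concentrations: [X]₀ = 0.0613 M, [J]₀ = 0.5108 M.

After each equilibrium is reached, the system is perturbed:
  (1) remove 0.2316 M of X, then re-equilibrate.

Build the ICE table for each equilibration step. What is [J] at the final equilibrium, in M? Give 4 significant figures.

[J]_eq = 2.9821e-06 M

Q₀ = 135.9 vs Keq = 4.1150e-06 ⇒ Q>K, reverse
Step 1:
                    X           J
  init         0.0613      0.5108
  Δ             1.022     -0.5108
  eq            1.083  4.8255e-06
  solve Keq expr → x = -0.5108; check Q = 4.1150e-06
Then remove 0.2316 M of X.
Step 2:
                    X           J
  init         0.8513  4.8255e-06
  Δ        3.6866e-06 -1.8433e-06
  eq           0.8513  2.9821e-06
  solve Keq expr → x = -1.8433e-06; check Q = 4.1150e-06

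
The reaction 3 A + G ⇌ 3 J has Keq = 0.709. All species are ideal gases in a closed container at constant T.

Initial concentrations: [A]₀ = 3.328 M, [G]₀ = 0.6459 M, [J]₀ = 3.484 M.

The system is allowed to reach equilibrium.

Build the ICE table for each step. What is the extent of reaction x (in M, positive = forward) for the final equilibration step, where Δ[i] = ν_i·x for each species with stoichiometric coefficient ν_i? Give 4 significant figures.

x = -0.137 M

Q₀ = 1.776 vs Keq = 0.709 ⇒ Q>K, reverse
Step 1:
                   A          G          J
  Initial      3.328     0.6459      3.484
  Change      0.4111      0.137    -0.4111
  Equil        3.739     0.7829      3.073
  solve Keq expr → x = -0.137; check Q = 0.709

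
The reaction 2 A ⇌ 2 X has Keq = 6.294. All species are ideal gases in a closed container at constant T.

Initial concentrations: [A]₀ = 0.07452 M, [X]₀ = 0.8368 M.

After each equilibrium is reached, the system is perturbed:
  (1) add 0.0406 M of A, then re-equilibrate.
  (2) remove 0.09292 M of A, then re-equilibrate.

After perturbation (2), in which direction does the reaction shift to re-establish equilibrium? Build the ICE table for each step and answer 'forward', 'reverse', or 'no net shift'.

Direction: reverse

Q₀ = 126.1 vs Keq = 6.294 ⇒ Q>K, reverse
Step 1:
                   A          X
  init       0.07452     0.8368
  Δ           0.1852    -0.1852
  eq          0.2597     0.6516
  solve Keq expr → x = -0.0926; check Q = 6.294
Then add 0.0406 M of A.
Step 2:
                   A          X
  init        0.3003     0.6516
  Δ         -0.02903    0.02903
  eq          0.2713     0.6806
  solve Keq expr → x = 0.01451; check Q = 6.294
Then remove 0.09292 M of A.
Step 3:
                   A          X
  init        0.1784     0.6806
  Δ          0.06644   -0.06644
  eq          0.2448     0.6142
  solve Keq expr → x = -0.03322; check Q = 6.294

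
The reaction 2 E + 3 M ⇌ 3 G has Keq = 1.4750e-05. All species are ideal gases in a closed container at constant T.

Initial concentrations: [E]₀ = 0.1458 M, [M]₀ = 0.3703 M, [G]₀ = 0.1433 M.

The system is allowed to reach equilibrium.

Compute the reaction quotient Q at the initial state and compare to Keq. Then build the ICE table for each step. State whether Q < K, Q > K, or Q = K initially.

Q₀ = 2.726; Q > K (proceeds reverse)

Q₀ = 2.726 vs Keq = 1.4750e-05 ⇒ Q>K, reverse
Step 1:
                    E           M           G
  init         0.1458      0.3703      0.1433
  Δ           0.09234      0.1385     -0.1385
  eq           0.2381      0.5088    0.004794
  solve Keq expr → x = -0.04617; check Q = 1.4750e-05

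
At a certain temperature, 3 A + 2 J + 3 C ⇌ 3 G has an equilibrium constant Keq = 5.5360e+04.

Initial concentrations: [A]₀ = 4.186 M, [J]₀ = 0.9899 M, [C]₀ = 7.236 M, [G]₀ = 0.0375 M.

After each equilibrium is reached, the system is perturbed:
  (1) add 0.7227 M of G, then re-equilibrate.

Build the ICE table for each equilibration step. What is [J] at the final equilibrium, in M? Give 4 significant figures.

[J]_eq = 2.3338e-04 M

Q₀ = 1.9365e-09 vs Keq = 5.5360e+04 ⇒ Q<K, forward
Step 1:
                  A         J         C         G
  init        4.186    0.9899     7.236    0.0375
  Δ          -1.485   -0.9898    -1.485     1.485
  eq          2.701 1.3034e-04     5.751     1.522
  solve Keq expr → x = 0.4949; check Q = 5.5360e+04
Then add 0.7227 M of G.
Step 2:
                  A         J         C         G
  init        2.701 1.3034e-04     5.751     2.245
  Δ       1.5456e-04 1.0304e-04 1.5456e-04 -1.5456e-04
  eq          2.702 2.3338e-04     5.752     2.245
  solve Keq expr → x = -5.1521e-05; check Q = 5.5360e+04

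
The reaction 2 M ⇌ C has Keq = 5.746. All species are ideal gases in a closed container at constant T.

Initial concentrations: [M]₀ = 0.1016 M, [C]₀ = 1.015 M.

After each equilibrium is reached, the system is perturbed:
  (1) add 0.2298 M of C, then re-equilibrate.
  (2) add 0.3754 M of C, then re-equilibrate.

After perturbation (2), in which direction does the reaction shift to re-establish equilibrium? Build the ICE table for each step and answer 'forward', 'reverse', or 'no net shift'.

Q₀ = 98.33 vs Keq = 5.746 ⇒ Q>K, reverse
Step 1:
                    M           C
  Initial      0.1016       1.015
  Change       0.2878     -0.1439
  Equil        0.3894      0.8711
  solve Keq expr → x = -0.1439; check Q = 5.746
Then add 0.2298 M of C.
Step 2:
                    M           C
  Initial      0.3894       1.101
  Change      0.04396    -0.02198
  Equil        0.4333       1.079
  solve Keq expr → x = -0.02198; check Q = 5.746
Then add 0.3754 M of C.
Step 3:
                    M           C
  Initial      0.4333       1.454
  Change      0.06419    -0.03209
  Equil        0.4975       1.422
  solve Keq expr → x = -0.03209; check Q = 5.746

Direction: reverse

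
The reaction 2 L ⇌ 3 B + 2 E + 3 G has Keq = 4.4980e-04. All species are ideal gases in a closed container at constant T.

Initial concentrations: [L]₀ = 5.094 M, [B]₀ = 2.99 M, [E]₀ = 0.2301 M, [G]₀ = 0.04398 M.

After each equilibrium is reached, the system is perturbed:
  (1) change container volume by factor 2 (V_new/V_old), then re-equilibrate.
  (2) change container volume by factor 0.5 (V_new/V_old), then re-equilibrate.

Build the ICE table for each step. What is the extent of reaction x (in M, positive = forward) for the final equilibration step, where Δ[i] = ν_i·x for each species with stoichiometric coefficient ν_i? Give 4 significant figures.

x = -0.08801 M

Q₀ = 4.6398e-06 vs Keq = 4.4980e-04 ⇒ Q<K, forward
Step 1:
                  L         B         E         G
  init        5.094      2.99    0.2301   0.04398
  Δ        -0.07668     0.115   0.07668     0.115
  eq          5.017     3.105    0.3068     0.159
  solve Keq expr → x = 0.03834; check Q = 4.4980e-04
Then change container volume by factor 2 (V_new/V_old).
Step 2:
                  L         B         E         G
  init        2.509     1.553    0.1534    0.0795
  Δ        -0.08801     0.132   0.08801     0.132
  eq          2.421     1.685    0.2414    0.2115
  solve Keq expr → x = 0.044; check Q = 4.4980e-04
Then change container volume by factor 0.5 (V_new/V_old).
Step 3:
                  L         B         E         G
  init        4.841     3.369    0.4828     0.423
  Δ           0.176    -0.264    -0.176    -0.264
  eq          5.017     3.105    0.3068     0.159
  solve Keq expr → x = -0.08801; check Q = 4.4980e-04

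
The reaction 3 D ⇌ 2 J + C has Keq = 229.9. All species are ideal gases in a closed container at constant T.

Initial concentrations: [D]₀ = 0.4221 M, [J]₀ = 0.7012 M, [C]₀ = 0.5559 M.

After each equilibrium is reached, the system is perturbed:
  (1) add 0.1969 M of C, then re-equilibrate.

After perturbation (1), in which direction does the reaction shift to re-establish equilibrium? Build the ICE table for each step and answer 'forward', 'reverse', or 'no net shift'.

Direction: reverse

Q₀ = 3.634 vs Keq = 229.9 ⇒ Q<K, forward
Step 1:
                  D         J         C
  init       0.4221    0.7012    0.5559
  Δ         -0.2906    0.1937   0.09687
  eq         0.1315    0.8949    0.6528
  solve Keq expr → x = 0.09687; check Q = 229.9
Then add 0.1969 M of C.
Step 2:
                  D         J         C
  init       0.1315    0.8949    0.8497
  Δ         0.01108 -0.007387 -0.003693
  eq         0.1426    0.8875     0.846
  solve Keq expr → x = -0.003693; check Q = 229.9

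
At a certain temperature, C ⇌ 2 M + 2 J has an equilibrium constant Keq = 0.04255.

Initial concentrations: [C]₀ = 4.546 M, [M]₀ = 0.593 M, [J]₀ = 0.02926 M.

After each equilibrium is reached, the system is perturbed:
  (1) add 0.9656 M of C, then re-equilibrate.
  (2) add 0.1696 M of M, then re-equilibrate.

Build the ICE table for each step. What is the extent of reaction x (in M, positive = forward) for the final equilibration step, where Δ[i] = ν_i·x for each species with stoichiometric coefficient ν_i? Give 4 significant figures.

x = -0.02402 M

Q₀ = 6.6226e-05 vs Keq = 0.04255 ⇒ Q<K, forward
Step 1:
                  C         M         J
  init        4.546     0.593   0.02926
  Δ         -0.2013    0.4026    0.4026
  eq          4.345    0.9956    0.4319
  solve Keq expr → x = 0.2013; check Q = 0.04255
Then add 0.9656 M of C.
Step 2:
                  C         M         J
  init         5.31    0.9956    0.4319
  Δ        -0.01533   0.03065   0.03065
  eq          5.295     1.026    0.4625
  solve Keq expr → x = 0.01533; check Q = 0.04255
Then add 0.1696 M of M.
Step 3:
                  C         M         J
  init        5.295     1.196    0.4625
  Δ         0.02402  -0.04804  -0.04804
  eq          5.319     1.148    0.4145
  solve Keq expr → x = -0.02402; check Q = 0.04255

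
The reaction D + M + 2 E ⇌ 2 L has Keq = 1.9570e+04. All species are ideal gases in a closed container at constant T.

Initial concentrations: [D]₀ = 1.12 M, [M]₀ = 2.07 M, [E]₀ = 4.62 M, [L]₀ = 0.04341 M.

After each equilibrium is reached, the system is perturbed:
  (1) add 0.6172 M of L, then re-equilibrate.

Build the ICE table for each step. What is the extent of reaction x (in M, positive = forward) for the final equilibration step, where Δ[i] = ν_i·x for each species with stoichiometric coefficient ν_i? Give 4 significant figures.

x = -3.0367e-05 M

Q₀ = 3.8081e-05 vs Keq = 1.9570e+04 ⇒ Q<K, forward
Step 1:
                    D           M           E           L
  Initial        1.12        2.07        4.62     0.04341
  Change        -1.12       -1.12       -2.24        2.24
  Equil    4.9500e-05        0.95        2.38       2.283
  solve Keq expr → x = 1.12; check Q = 1.9570e+04
Then add 0.6172 M of L.
Step 2:
                    D           M           E           L
  Initial  4.9500e-05        0.95        2.38       2.901
  Change   3.0367e-05  3.0367e-05  6.0735e-05 -6.0735e-05
  Equil    7.9867e-05      0.9501        2.38         2.9
  solve Keq expr → x = -3.0367e-05; check Q = 1.9570e+04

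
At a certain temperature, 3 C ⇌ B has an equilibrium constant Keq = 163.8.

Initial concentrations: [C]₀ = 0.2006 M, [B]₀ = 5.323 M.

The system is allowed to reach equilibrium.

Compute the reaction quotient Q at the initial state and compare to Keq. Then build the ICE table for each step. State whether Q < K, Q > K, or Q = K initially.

Q₀ = 659.4 vs Keq = 163.8 ⇒ Q>K, reverse
Step 1:
                  C         B
  Initial    0.2006     5.323
  Change     0.1177  -0.03924
  Equil      0.3183     5.284
  solve Keq expr → x = -0.03924; check Q = 163.8

Q₀ = 659.4; Q > K (proceeds reverse)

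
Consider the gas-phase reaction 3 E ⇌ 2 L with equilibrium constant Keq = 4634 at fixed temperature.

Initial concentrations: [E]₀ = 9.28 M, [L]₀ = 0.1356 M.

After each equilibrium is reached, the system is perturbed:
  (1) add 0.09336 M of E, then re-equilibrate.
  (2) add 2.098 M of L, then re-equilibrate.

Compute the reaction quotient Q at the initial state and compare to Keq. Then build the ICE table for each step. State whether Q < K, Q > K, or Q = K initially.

Q₀ = 2.3008e-05 vs Keq = 4634 ⇒ Q<K, forward
Step 1:
                   E          L
  I             9.28     0.1356
  C           -9.078      6.052
  E           0.2022      6.187
  solve Keq expr → x = 3.026; check Q = 4634
Then add 0.09336 M of E.
Step 2:
                   E          L
  I           0.2955      6.187
  C         -0.09203    0.06135
  E           0.2035      6.249
  solve Keq expr → x = 0.03068; check Q = 4634
Then add 2.098 M of L.
Step 3:
                   E          L
  I           0.2035      8.347
  C          0.04276    -0.0285
  E           0.2462      8.318
  solve Keq expr → x = -0.01425; check Q = 4634

Q₀ = 2.3008e-05; Q < K (proceeds forward)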